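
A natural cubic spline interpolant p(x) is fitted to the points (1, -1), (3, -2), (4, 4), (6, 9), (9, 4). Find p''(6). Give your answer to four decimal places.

With M_i denoting the second derivative at x_i, h_i = 2, 1, 2, 3, and Δ_i = (y_(i+1) − y_i)/h_i = -1/2, 6, 5/2, -5/3:
  2·M_0 + 6·M_1 + 1·M_2 = 6(Δ_1 - Δ_0) = 39
  1·M_1 + 6·M_2 + 2·M_3 = 6(Δ_2 - Δ_1) = -21
  2·M_2 + 10·M_3 + 3·M_4 = 6(Δ_3 - Δ_2) = -25
Natural end conditions: M_0 = M_4 = 0.
Forward elimination and back-substitution give M_0 = 0, M_1 = 1172/163, M_2 = -675/163, M_3 = -545/326, M_4 = 0.

-1.6718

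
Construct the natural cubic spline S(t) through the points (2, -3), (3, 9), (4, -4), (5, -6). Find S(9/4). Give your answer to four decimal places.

With M_i denoting the second derivative at x_i, h_i = 1, 1, 1, and Δ_i = (y_(i+1) − y_i)/h_i = 12, -13, -2:
  1·M_0 + 4·M_1 + 1·M_2 = 6(Δ_1 - Δ_0) = -150
  1·M_1 + 4·M_2 + 1·M_3 = 6(Δ_2 - Δ_1) = 66
Natural end conditions: M_0 = M_3 = 0.
Solving the tridiagonal system: M_0 = 0, M_1 = -222/5, M_2 = 138/5, M_3 = 0.
On [2, 3], S(t) = -3 + 97/5·(t - 2) + 0·(t - 2)² - 37/5·(t - 2)³.
With (t - 2) = 1/4: S(9/4) = 111/64.

1.7344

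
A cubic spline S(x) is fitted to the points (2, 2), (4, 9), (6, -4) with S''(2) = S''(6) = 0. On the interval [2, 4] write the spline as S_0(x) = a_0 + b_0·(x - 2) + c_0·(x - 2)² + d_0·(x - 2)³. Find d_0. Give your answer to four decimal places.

With σ_i denoting the second derivative at x_i, h_i = 2, 2, and Δ_i = (y_(i+1) − y_i)/h_i = 7/2, -13/2:
  2·σ_0 + 8·σ_1 + 2·σ_2 = 6(Δ_1 - Δ_0) = -60
Natural end conditions: σ_0 = σ_2 = 0.
Hence σ_0 = 0, σ_1 = -15/2, σ_2 = 0.
On [2, 4], with S_0(x) = a_0 + b_0·(x - 2) + c_0·(x - 2)² + d_0·(x - 2)³: c_0 = σ_0/2 = 0, d_0 = (σ_1 - σ_0)/(6h_0) = -5/8, b_0 = Δ_0 - h_0(2σ_0 + σ_1)/6 = 6.

-0.6250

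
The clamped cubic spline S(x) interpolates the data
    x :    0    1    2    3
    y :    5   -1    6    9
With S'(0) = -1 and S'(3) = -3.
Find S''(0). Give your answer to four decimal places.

-29.7333

With M_i denoting the second derivative at x_i, h_i = 1, 1, 1, and Δ_i = (y_(i+1) − y_i)/h_i = -6, 7, 3:
  1·M_0 + 4·M_1 + 1·M_2 = 6(Δ_1 - Δ_0) = 78
  1·M_1 + 4·M_2 + 1·M_3 = 6(Δ_2 - Δ_1) = -24
Clamped end conditions give two more equations: 2h_0·M_0 + h_0·M_1 = 6(Δ_0 - S'(0)) = -30 and h_2·M_2 + 2h_2·M_3 = 6(S'(3) - Δ_2) = -36.
Solving the tridiagonal system: M_0 = -446/15, M_1 = 442/15, M_2 = -152/15, M_3 = -194/15.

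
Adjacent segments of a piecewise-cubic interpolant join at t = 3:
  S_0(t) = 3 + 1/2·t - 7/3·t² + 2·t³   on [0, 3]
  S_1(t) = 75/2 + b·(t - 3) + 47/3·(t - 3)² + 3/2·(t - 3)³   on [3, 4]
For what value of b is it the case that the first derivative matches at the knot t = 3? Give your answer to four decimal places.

S_0'(t) = 1/2 - 14/3·t + 6·t², so S_0'(3) = 81/2. On the right, S_1'(3) = b, so b = 81/2.

40.5000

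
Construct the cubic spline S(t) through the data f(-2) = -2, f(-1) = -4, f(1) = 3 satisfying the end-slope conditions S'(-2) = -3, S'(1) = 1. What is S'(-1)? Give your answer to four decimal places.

0.5833

Put M_i = S'' at the i-th knot. Here h = (1, 2) and Δ = (-2, 7/2), so the interior equations h_(i-1)·M_(i-1) + 2(h_(i-1)+h_i)·M_i + h_i·M_(i+1) = 6(Δ_i − Δ_(i-1)) read
  1·M_0 + 6·M_1 + 2·M_2 = 6(Δ_1 - Δ_0) = 33
Clamped end conditions give two more equations: 2h_0·M_0 + h_0·M_1 = 6(Δ_0 - S'(-2)) = 6 and h_1·M_1 + 2h_1·M_2 = 6(S'(1) - Δ_1) = -15.
Solving the tridiagonal system: M_0 = -7/6, M_1 = 25/3, M_2 = -95/12.
On [-1, 1], S'(t) = b_1 + 2c_1·(t + 1) + 3d_1·(t + 1)² with b_1 = Δ_1 - h_1(2M_1 + M_2)/6 = 7/12, c_1 = M_1/2 = 25/6, d_1 = (M_2 - M_1)/(6h_1) = -65/48. So S'(-1) = 7/12.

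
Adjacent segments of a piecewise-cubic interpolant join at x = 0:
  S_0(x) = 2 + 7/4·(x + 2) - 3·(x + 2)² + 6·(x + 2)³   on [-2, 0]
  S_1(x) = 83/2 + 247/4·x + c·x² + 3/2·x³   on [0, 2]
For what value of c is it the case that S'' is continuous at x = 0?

33

S_0''(x) = -6 + 36·(x + 2), so S_0''(0) = 66. On the right, S_1''(0) = 2c, so c = 33.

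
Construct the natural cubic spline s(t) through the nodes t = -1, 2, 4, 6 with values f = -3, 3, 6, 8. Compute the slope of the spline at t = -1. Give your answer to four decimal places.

Put M_i = s'' at the i-th knot. Here h = (3, 2, 2) and Δ = (2, 3/2, 1), so the interior equations h_(i-1)·M_(i-1) + 2(h_(i-1)+h_i)·M_i + h_i·M_(i+1) = 6(Δ_i − Δ_(i-1)) read
  3·M_0 + 10·M_1 + 2·M_2 = 6(Δ_1 - Δ_0) = -3
  2·M_1 + 8·M_2 + 2·M_3 = 6(Δ_2 - Δ_1) = -3
Natural end conditions: M_0 = M_3 = 0.
Solving: M_0 = 0, M_1 = -9/38, M_2 = -6/19, M_3 = 0.
On [-1, 2], s'(t) = b_0 + 2c_0·(t + 1) + 3d_0·(t + 1)² with b_0 = Δ_0 - h_0(2M_0 + M_1)/6 = 161/76, c_0 = M_0/2 = 0, d_0 = (M_1 - M_0)/(6h_0) = -1/76. So s'(-1) = 161/76.

2.1184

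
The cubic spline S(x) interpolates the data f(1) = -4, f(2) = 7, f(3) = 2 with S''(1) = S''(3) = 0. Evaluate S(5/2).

6

With M_i denoting the second derivative at x_i, h_i = 1, 1, and Δ_i = (y_(i+1) − y_i)/h_i = 11, -5:
  1·M_0 + 4·M_1 + 1·M_2 = 6(Δ_1 - Δ_0) = -96
Natural end conditions: M_0 = M_2 = 0.
Solving the tridiagonal system: M_0 = 0, M_1 = -24, M_2 = 0.
On [2, 3], S(x) = 7 + 3·(x - 2) - 12·(x - 2)² + 4·(x - 2)³.
With (x - 2) = 1/2: S(5/2) = 6.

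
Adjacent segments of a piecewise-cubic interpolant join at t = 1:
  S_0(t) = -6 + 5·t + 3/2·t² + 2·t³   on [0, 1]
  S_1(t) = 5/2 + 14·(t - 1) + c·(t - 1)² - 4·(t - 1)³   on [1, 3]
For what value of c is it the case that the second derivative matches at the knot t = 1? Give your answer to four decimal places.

S_0''(t) = 3 + 12·t, so S_0''(1) = 15. On the right, S_1''(1) = 2c, so c = 15/2.

7.5000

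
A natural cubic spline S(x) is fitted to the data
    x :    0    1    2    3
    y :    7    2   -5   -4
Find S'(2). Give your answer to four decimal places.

-3.5333

Put m_i = S'' at the i-th knot. Here h = (1, 1, 1) and Δ = (-5, -7, 1), so the interior equations h_(i-1)·m_(i-1) + 2(h_(i-1)+h_i)·m_i + h_i·m_(i+1) = 6(Δ_i − Δ_(i-1)) read
  1·m_0 + 4·m_1 + 1·m_2 = 6(Δ_1 - Δ_0) = -12
  1·m_1 + 4·m_2 + 1·m_3 = 6(Δ_2 - Δ_1) = 48
Natural end conditions: m_0 = m_3 = 0.
Hence m_0 = 0, m_1 = -32/5, m_2 = 68/5, m_3 = 0.
On [2, 3], S'(x) = b_2 + 2c_2·(x - 2) + 3d_2·(x - 2)² with b_2 = Δ_2 - h_2(2m_2 + m_3)/6 = -53/15, c_2 = m_2/2 = 34/5, d_2 = (m_3 - m_2)/(6h_2) = -34/15. So S'(2) = -53/15.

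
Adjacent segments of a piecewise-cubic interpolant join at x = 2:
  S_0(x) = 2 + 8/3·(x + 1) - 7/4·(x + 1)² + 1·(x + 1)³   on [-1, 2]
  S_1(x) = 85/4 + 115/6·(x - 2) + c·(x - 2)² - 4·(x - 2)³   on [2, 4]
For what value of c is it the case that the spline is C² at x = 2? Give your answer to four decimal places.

S_0''(x) = -7/2 + 6·(x + 1), so S_0''(2) = 29/2. On the right, S_1''(2) = 2c, so c = 29/4.

7.2500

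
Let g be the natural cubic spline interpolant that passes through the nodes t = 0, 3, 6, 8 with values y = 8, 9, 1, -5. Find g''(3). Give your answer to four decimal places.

-1.5676

Put σ_i = g'' at the i-th knot. Here h = (3, 3, 2) and Δ = (1/3, -8/3, -3), so the interior equations h_(i-1)·σ_(i-1) + 2(h_(i-1)+h_i)·σ_i + h_i·σ_(i+1) = 6(Δ_i − Δ_(i-1)) read
  3·σ_0 + 12·σ_1 + 3·σ_2 = 6(Δ_1 - Δ_0) = -18
  3·σ_1 + 10·σ_2 + 2·σ_3 = 6(Δ_2 - Δ_1) = -2
Natural end conditions: σ_0 = σ_3 = 0.
Solving the tridiagonal system: σ_0 = 0, σ_1 = -58/37, σ_2 = 10/37, σ_3 = 0.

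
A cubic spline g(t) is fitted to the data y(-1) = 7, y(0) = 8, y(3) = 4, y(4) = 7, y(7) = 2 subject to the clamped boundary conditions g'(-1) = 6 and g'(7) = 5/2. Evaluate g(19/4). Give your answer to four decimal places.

6.4897

With M_i denoting the second derivative at x_i, h_i = 1, 3, 1, 3, and Δ_i = (y_(i+1) − y_i)/h_i = 1, -4/3, 3, -5/3:
  1·M_0 + 8·M_1 + 3·M_2 = 6(Δ_1 - Δ_0) = -14
  3·M_1 + 8·M_2 + 1·M_3 = 6(Δ_2 - Δ_1) = 26
  1·M_2 + 8·M_3 + 3·M_4 = 6(Δ_3 - Δ_2) = -28
Clamped end conditions give two more equations: 2h_0·M_0 + h_0·M_1 = 6(Δ_0 - g'(-1)) = -30 and h_3·M_3 + 2h_3·M_4 = 6(g'(7) - Δ_3) = 25.
Forward elimination and back-substitution give M_0 = -6095/432, M_1 = -385/216, M_2 = 2069/432, M_3 = -1505/216, M_4 = 3305/432.
On [4, 7], g(t) = 7 + 425/288·(t - 4) - 1505/432·(t - 4)² + 2105/2592·(t - 4)³.
With (t - 4) = 3/4: g(19/4) = 13291/2048.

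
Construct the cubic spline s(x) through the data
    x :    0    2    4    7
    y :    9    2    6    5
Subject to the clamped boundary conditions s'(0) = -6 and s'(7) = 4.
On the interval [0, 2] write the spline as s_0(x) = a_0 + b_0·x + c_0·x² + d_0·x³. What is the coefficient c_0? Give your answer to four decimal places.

0.6554

Put M_i = s'' at the i-th knot. Here h = (2, 2, 3) and Δ = (-7/2, 2, -1/3), so the interior equations h_(i-1)·M_(i-1) + 2(h_(i-1)+h_i)·M_i + h_i·M_(i+1) = 6(Δ_i − Δ_(i-1)) read
  2·M_0 + 8·M_1 + 2·M_2 = 6(Δ_1 - Δ_0) = 33
  2·M_1 + 10·M_2 + 3·M_3 = 6(Δ_2 - Δ_1) = -14
Clamped end conditions give two more equations: 2h_0·M_0 + h_0·M_1 = 6(Δ_0 - s'(0)) = 15 and h_2·M_2 + 2h_2·M_3 = 6(s'(7) - Δ_2) = 26.
Solving the tridiagonal system: M_0 = 97/74, M_1 = 361/74, M_2 = -160/37, M_3 = 721/111.
On [0, 2], with s_0(x) = a_0 + b_0·x + c_0·x² + d_0·x³: c_0 = M_0/2 = 97/148, d_0 = (M_1 - M_0)/(6h_0) = 11/37, b_0 = Δ_0 - h_0(2M_0 + M_1)/6 = -6.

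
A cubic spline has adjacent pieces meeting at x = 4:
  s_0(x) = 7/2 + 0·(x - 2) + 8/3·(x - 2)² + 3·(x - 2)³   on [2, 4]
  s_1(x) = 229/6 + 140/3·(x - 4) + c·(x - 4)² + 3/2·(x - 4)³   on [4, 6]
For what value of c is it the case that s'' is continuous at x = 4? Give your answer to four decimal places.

20.6667

s_0''(x) = 16/3 + 18·(x - 2), so s_0''(4) = 124/3. On the right, s_1''(4) = 2c, so c = 62/3.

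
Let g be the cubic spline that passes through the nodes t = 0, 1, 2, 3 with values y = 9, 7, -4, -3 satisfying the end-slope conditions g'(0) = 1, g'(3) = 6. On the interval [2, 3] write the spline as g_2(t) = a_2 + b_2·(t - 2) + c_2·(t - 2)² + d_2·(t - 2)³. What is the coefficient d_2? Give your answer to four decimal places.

-2.9333

Put M_i = g'' at the i-th knot. Here h = (1, 1, 1) and Δ = (-2, -11, 1), so the interior equations h_(i-1)·M_(i-1) + 2(h_(i-1)+h_i)·M_i + h_i·M_(i+1) = 6(Δ_i − Δ_(i-1)) read
  1·M_0 + 4·M_1 + 1·M_2 = 6(Δ_1 - Δ_0) = -54
  1·M_1 + 4·M_2 + 1·M_3 = 6(Δ_2 - Δ_1) = 72
Clamped end conditions give two more equations: 2h_0·M_0 + h_0·M_1 = 6(Δ_0 - g'(0)) = -18 and h_2·M_2 + 2h_2·M_3 = 6(g'(3) - Δ_2) = 30.
Hence M_0 = 8/15, M_1 = -286/15, M_2 = 326/15, M_3 = 62/15.
On [2, 3], with g_2(t) = a_2 + b_2·(t - 2) + c_2·(t - 2)² + d_2·(t - 2)³: c_2 = M_2/2 = 163/15, d_2 = (M_3 - M_2)/(6h_2) = -44/15, b_2 = Δ_2 - h_2(2M_2 + M_3)/6 = -104/15.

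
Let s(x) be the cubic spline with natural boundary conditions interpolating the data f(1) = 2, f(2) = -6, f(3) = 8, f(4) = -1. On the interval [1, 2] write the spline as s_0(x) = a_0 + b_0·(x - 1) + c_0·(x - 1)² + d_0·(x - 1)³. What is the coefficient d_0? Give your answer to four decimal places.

7.4000

Let M_i = s''(x_i). Step sizes h_i = 1, 1, 1; slopes of the chords Δ_i = (y_(i+1) - y_i)/h_i = -8, 14, -9.
  1·M_0 + 4·M_1 + 1·M_2 = 6(Δ_1 - Δ_0) = 132
  1·M_1 + 4·M_2 + 1·M_3 = 6(Δ_2 - Δ_1) = -138
Natural end conditions: M_0 = M_3 = 0.
Hence M_0 = 0, M_1 = 222/5, M_2 = -228/5, M_3 = 0.
On [1, 2], with s_0(x) = a_0 + b_0·(x - 1) + c_0·(x - 1)² + d_0·(x - 1)³: c_0 = M_0/2 = 0, d_0 = (M_1 - M_0)/(6h_0) = 37/5, b_0 = Δ_0 - h_0(2M_0 + M_1)/6 = -77/5.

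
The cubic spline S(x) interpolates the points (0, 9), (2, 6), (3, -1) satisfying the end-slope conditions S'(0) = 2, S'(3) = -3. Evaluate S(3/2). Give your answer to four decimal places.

With M_i denoting the second derivative at x_i, h_i = 2, 1, and Δ_i = (y_(i+1) − y_i)/h_i = -3/2, -7:
  2·M_0 + 6·M_1 + 1·M_2 = 6(Δ_1 - Δ_0) = -33
Clamped end conditions give two more equations: 2h_0·M_0 + h_0·M_1 = 6(Δ_0 - S'(0)) = -21 and h_1·M_1 + 2h_1·M_2 = 6(S'(3) - Δ_1) = 24.
Solving the tridiagonal system: M_0 = -17/12, M_1 = -23/3, M_2 = 95/6.
On [0, 2], S(x) = 9 + 2·x - 17/24·x² - 25/48·x³.
With x = 3/2: S(3/2) = 1107/128.

8.6484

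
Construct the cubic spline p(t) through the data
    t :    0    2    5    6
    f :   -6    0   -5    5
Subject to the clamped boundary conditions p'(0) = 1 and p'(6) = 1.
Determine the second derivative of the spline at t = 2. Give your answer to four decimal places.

-9.3333

Put m_i = p'' at the i-th knot. Here h = (2, 3, 1) and Δ = (3, -5/3, 10), so the interior equations h_(i-1)·m_(i-1) + 2(h_(i-1)+h_i)·m_i + h_i·m_(i+1) = 6(Δ_i − Δ_(i-1)) read
  2·m_0 + 10·m_1 + 3·m_2 = 6(Δ_1 - Δ_0) = -28
  3·m_1 + 8·m_2 + 1·m_3 = 6(Δ_2 - Δ_1) = 70
Clamped end conditions give two more equations: 2h_0·m_0 + h_0·m_1 = 6(Δ_0 - p'(0)) = 12 and h_2·m_2 + 2h_2·m_3 = 6(p'(6) - Δ_2) = -54.
Forward elimination and back-substitution give m_0 = 23/3, m_1 = -28/3, m_2 = 50/3, m_3 = -106/3.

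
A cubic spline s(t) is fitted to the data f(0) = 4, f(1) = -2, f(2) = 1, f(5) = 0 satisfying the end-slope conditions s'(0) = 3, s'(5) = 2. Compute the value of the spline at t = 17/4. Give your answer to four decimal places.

Put M_i = s'' at the i-th knot. Here h = (1, 1, 3) and Δ = (-6, 3, -1/3), so the interior equations h_(i-1)·M_(i-1) + 2(h_(i-1)+h_i)·M_i + h_i·M_(i+1) = 6(Δ_i − Δ_(i-1)) read
  1·M_0 + 4·M_1 + 1·M_2 = 6(Δ_1 - Δ_0) = 54
  1·M_1 + 8·M_2 + 3·M_3 = 6(Δ_2 - Δ_1) = -20
Clamped end conditions give two more equations: 2h_0·M_0 + h_0·M_1 = 6(Δ_0 - s'(0)) = -54 and h_2·M_2 + 2h_2·M_3 = 6(s'(5) - Δ_2) = 14.
Solving the tridiagonal system: M_0 = -1152/29, M_1 = 738/29, M_2 = -234/29, M_3 = 554/87.
On [2, 5], s(t) = 1 + 132/29·(t - 2) - 117/29·(t - 2)² + 628/783·(t - 2)³.
With (t - 2) = 9/4: s(17/4) = -11/232.

-0.0474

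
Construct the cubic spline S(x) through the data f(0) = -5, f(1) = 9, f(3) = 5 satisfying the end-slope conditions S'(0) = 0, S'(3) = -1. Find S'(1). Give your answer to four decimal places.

13.1667

Write m_i for S''(x_i). With h_i = 1, 2 and divided differences Δ_i = 14, -2, the continuity of S' gives the tridiagonal system
  1·m_0 + 6·m_1 + 2·m_2 = 6(Δ_1 - Δ_0) = -96
Clamped end conditions give two more equations: 2h_0·m_0 + h_0·m_1 = 6(Δ_0 - S'(0)) = 84 and h_1·m_1 + 2h_1·m_2 = 6(S'(3) - Δ_1) = 6.
Hence m_0 = 173/3, m_1 = -94/3, m_2 = 103/6.
On [1, 3], S'(x) = b_1 + 2c_1·(x - 1) + 3d_1·(x - 1)² with b_1 = Δ_1 - h_1(2m_1 + m_2)/6 = 79/6, c_1 = m_1/2 = -47/3, d_1 = (m_2 - m_1)/(6h_1) = 97/24. So S'(1) = 79/6.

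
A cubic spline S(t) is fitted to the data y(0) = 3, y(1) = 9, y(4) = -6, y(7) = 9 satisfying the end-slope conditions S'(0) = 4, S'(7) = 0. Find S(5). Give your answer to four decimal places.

-2.4982

Put m_i = S'' at the i-th knot. Here h = (1, 3, 3) and Δ = (6, -5, 5), so the interior equations h_(i-1)·m_(i-1) + 2(h_(i-1)+h_i)·m_i + h_i·m_(i+1) = 6(Δ_i − Δ_(i-1)) read
  1·m_0 + 8·m_1 + 3·m_2 = 6(Δ_1 - Δ_0) = -66
  3·m_1 + 12·m_2 + 3·m_3 = 6(Δ_2 - Δ_1) = 60
Clamped end conditions give two more equations: 2h_0·m_0 + h_0·m_1 = 6(Δ_0 - S'(0)) = 12 and h_2·m_2 + 2h_2·m_3 = 6(S'(7) - Δ_2) = -30.
Hence m_0 = 404/31, m_1 = -436/31, m_2 = 346/31, m_3 = -328/31.
On [4, 7], S(t) = -6 - 27/31·(t - 4) + 173/31·(t - 4)² - 337/279·(t - 4)³.
With (t - 4) = 1: S(5) = -697/279.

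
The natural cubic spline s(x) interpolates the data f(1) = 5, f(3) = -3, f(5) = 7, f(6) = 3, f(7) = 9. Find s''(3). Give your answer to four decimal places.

Write M_i for s''(x_i). With h_i = 2, 2, 1, 1 and divided differences Δ_i = -4, 5, -4, 6, the continuity of s' gives the tridiagonal system
  2·M_0 + 8·M_1 + 2·M_2 = 6(Δ_1 - Δ_0) = 54
  2·M_1 + 6·M_2 + 1·M_3 = 6(Δ_2 - Δ_1) = -54
  1·M_2 + 4·M_3 + 1·M_4 = 6(Δ_3 - Δ_2) = 60
Natural end conditions: M_0 = M_4 = 0.
Hence M_0 = 0, M_1 = 299/28, M_2 = -110/7, M_3 = 265/14, M_4 = 0.

10.6786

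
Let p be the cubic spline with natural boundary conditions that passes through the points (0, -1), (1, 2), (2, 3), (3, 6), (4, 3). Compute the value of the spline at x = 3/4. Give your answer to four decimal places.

1.5078

Write M_i for p''(x_i). With h_i = 1, 1, 1, 1 and divided differences Δ_i = 3, 1, 3, -3, the continuity of p' gives the tridiagonal system
  1·M_0 + 4·M_1 + 1·M_2 = 6(Δ_1 - Δ_0) = -12
  1·M_1 + 4·M_2 + 1·M_3 = 6(Δ_2 - Δ_1) = 12
  1·M_2 + 4·M_3 + 1·M_4 = 6(Δ_3 - Δ_2) = -36
Natural end conditions: M_0 = M_4 = 0.
Solving: M_0 = 0, M_1 = -33/7, M_2 = 48/7, M_3 = -75/7, M_4 = 0.
On [0, 1], p(x) = -1 + 53/14·x + 0·x² - 11/14·x³.
With x = 3/4: p(3/4) = 193/128.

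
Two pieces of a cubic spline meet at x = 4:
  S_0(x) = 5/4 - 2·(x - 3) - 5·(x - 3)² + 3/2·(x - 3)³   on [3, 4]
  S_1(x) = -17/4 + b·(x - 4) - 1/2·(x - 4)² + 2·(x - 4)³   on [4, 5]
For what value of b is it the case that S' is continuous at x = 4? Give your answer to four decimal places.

S_0'(x) = -2 - 10·(x - 3) + 9/2·(x - 3)², so S_0'(4) = -15/2. On the right, S_1'(4) = b, so b = -15/2.

-7.5000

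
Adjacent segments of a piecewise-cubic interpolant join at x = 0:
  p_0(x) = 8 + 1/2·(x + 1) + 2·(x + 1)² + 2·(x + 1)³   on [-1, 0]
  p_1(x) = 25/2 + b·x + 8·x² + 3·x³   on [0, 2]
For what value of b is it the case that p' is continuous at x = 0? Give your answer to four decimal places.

10.5000

p_0'(x) = 1/2 + 4·(x + 1) + 6·(x + 1)², so p_0'(0) = 21/2. On the right, p_1'(0) = b, so b = 21/2.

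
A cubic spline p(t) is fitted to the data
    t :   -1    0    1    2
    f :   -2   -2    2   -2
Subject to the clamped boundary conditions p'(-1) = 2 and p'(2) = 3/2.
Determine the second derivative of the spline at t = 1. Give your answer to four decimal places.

Let M_i = p''(x_i). Step sizes h_i = 1, 1, 1; slopes of the chords Δ_i = (y_(i+1) - y_i)/h_i = 0, 4, -4.
  1·M_0 + 4·M_1 + 1·M_2 = 6(Δ_1 - Δ_0) = 24
  1·M_1 + 4·M_2 + 1·M_3 = 6(Δ_2 - Δ_1) = -48
Clamped end conditions give two more equations: 2h_0·M_0 + h_0·M_1 = 6(Δ_0 - p'(-1)) = -12 and h_2·M_2 + 2h_2·M_3 = 6(p'(2) - Δ_2) = 33.
Forward elimination and back-substitution give M_0 = -203/15, M_1 = 226/15, M_2 = -341/15, M_3 = 418/15.

-22.7333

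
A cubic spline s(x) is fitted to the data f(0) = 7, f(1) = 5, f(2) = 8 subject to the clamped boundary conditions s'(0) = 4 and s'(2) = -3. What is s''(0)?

-29

Let m_i = s''(x_i). Step sizes h_i = 1, 1; slopes of the chords Δ_i = (y_(i+1) - y_i)/h_i = -2, 3.
  1·m_0 + 4·m_1 + 1·m_2 = 6(Δ_1 - Δ_0) = 30
Clamped end conditions give two more equations: 2h_0·m_0 + h_0·m_1 = 6(Δ_0 - s'(0)) = -36 and h_1·m_1 + 2h_1·m_2 = 6(s'(2) - Δ_1) = -36.
Forward elimination and back-substitution give m_0 = -29, m_1 = 22, m_2 = -29.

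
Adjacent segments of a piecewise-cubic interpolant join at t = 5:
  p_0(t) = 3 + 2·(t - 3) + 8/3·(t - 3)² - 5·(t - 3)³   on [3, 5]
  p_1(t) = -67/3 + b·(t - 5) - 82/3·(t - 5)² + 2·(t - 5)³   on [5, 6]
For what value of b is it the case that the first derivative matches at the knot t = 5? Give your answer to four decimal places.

p_0'(t) = 2 + 16/3·(t - 3) - 15·(t - 3)², so p_0'(5) = -142/3. On the right, p_1'(5) = b, so b = -142/3.

-47.3333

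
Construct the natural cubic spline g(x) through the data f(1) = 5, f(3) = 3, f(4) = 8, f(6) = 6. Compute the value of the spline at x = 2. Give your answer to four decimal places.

2.2000

Write M_i for g''(x_i). With h_i = 2, 1, 2 and divided differences Δ_i = -1, 5, -1, the continuity of g' gives the tridiagonal system
  2·M_0 + 6·M_1 + 1·M_2 = 6(Δ_1 - Δ_0) = 36
  1·M_1 + 6·M_2 + 2·M_3 = 6(Δ_2 - Δ_1) = -36
Natural end conditions: M_0 = M_3 = 0.
Hence M_0 = 0, M_1 = 36/5, M_2 = -36/5, M_3 = 0.
On [1, 3], g(x) = 5 - 17/5·(x - 1) + 0·(x - 1)² + 3/5·(x - 1)³.
With (x - 1) = 1: g(2) = 11/5.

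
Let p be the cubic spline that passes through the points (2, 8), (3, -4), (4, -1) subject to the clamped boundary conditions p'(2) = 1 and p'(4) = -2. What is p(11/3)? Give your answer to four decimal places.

Put m_i = p'' at the i-th knot. Here h = (1, 1) and Δ = (-12, 3), so the interior equations h_(i-1)·m_(i-1) + 2(h_(i-1)+h_i)·m_i + h_i·m_(i+1) = 6(Δ_i − Δ_(i-1)) read
  1·m_0 + 4·m_1 + 1·m_2 = 6(Δ_1 - Δ_0) = 90
Clamped end conditions give two more equations: 2h_0·m_0 + h_0·m_1 = 6(Δ_0 - p'(2)) = -78 and h_1·m_1 + 2h_1·m_2 = 6(p'(4) - Δ_1) = -30.
Hence m_0 = -63, m_1 = 48, m_2 = -39.
On [3, 4], p(t) = -4 - 13/2·(t - 3) + 24·(t - 3)² - 29/2·(t - 3)³.
With (t - 3) = 2/3: p(11/3) = -53/27.

-1.9630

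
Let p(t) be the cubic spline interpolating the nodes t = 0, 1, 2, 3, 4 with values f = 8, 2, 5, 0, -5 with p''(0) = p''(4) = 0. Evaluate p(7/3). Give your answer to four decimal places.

Let M_i = p''(x_i). Step sizes h_i = 1, 1, 1, 1; slopes of the chords Δ_i = (y_(i+1) - y_i)/h_i = -6, 3, -5, -5.
  1·M_0 + 4·M_1 + 1·M_2 = 6(Δ_1 - Δ_0) = 54
  1·M_1 + 4·M_2 + 1·M_3 = 6(Δ_2 - Δ_1) = -48
  1·M_2 + 4·M_3 + 1·M_4 = 6(Δ_3 - Δ_2) = 0
Natural end conditions: M_0 = M_4 = 0.
Solving the tridiagonal system: M_0 = 0, M_1 = 501/28, M_2 = -123/7, M_3 = 123/28, M_4 = 0.
On [2, 3], p(t) = 5 + 1/8·(t - 2) - 123/14·(t - 2)² + 205/56·(t - 2)³.
With (t - 2) = 1/3: p(7/3) = 794/189.

4.2011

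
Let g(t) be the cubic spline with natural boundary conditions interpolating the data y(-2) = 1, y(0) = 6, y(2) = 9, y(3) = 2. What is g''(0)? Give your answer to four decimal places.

1.5000

With M_i denoting the second derivative at x_i, h_i = 2, 2, 1, and Δ_i = (y_(i+1) − y_i)/h_i = 5/2, 3/2, -7:
  2·M_0 + 8·M_1 + 2·M_2 = 6(Δ_1 - Δ_0) = -6
  2·M_1 + 6·M_2 + 1·M_3 = 6(Δ_2 - Δ_1) = -51
Natural end conditions: M_0 = M_3 = 0.
Hence M_0 = 0, M_1 = 3/2, M_2 = -9, M_3 = 0.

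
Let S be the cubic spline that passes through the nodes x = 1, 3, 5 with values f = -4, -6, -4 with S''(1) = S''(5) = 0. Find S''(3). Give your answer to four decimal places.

1.5000

Put M_i = S'' at the i-th knot. Here h = (2, 2) and Δ = (-1, 1), so the interior equations h_(i-1)·M_(i-1) + 2(h_(i-1)+h_i)·M_i + h_i·M_(i+1) = 6(Δ_i − Δ_(i-1)) read
  2·M_0 + 8·M_1 + 2·M_2 = 6(Δ_1 - Δ_0) = 12
Natural end conditions: M_0 = M_2 = 0.
Hence M_0 = 0, M_1 = 3/2, M_2 = 0.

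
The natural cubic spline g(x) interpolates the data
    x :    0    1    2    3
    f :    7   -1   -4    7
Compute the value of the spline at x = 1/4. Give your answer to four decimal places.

With M_i denoting the second derivative at x_i, h_i = 1, 1, 1, and Δ_i = (y_(i+1) − y_i)/h_i = -8, -3, 11:
  1·M_0 + 4·M_1 + 1·M_2 = 6(Δ_1 - Δ_0) = 30
  1·M_1 + 4·M_2 + 1·M_3 = 6(Δ_2 - Δ_1) = 84
Natural end conditions: M_0 = M_3 = 0.
Solving the tridiagonal system: M_0 = 0, M_1 = 12/5, M_2 = 102/5, M_3 = 0.
On [0, 1], g(x) = 7 - 42/5·x + 0·x² + 2/5·x³.
With x = 1/4: g(1/4) = 157/32.

4.9063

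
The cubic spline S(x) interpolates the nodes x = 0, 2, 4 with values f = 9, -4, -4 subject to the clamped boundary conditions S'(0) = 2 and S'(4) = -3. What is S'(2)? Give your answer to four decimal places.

-4.6250

Write M_i for S''(x_i). With h_i = 2, 2 and divided differences Δ_i = -13/2, 0, the continuity of S' gives the tridiagonal system
  2·M_0 + 8·M_1 + 2·M_2 = 6(Δ_1 - Δ_0) = 39
Clamped end conditions give two more equations: 2h_0·M_0 + h_0·M_1 = 6(Δ_0 - S'(0)) = -51 and h_1·M_1 + 2h_1·M_2 = 6(S'(4) - Δ_1) = -18.
Solving: M_0 = -151/8, M_1 = 49/4, M_2 = -85/8.
On [2, 4], S'(x) = b_1 + 2c_1·(x - 2) + 3d_1·(x - 2)² with b_1 = Δ_1 - h_1(2M_1 + M_2)/6 = -37/8, c_1 = M_1/2 = 49/8, d_1 = (M_2 - M_1)/(6h_1) = -61/32. So S'(2) = -37/8.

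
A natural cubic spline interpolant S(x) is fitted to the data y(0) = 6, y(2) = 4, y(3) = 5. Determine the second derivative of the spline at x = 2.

2

Put σ_i = S'' at the i-th knot. Here h = (2, 1) and Δ = (-1, 1), so the interior equations h_(i-1)·σ_(i-1) + 2(h_(i-1)+h_i)·σ_i + h_i·σ_(i+1) = 6(Δ_i − Δ_(i-1)) read
  2·σ_0 + 6·σ_1 + 1·σ_2 = 6(Δ_1 - Δ_0) = 12
Natural end conditions: σ_0 = σ_2 = 0.
Hence σ_0 = 0, σ_1 = 2, σ_2 = 0.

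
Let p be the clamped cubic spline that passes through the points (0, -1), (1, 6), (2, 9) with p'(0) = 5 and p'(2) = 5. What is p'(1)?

Write σ_i for p''(x_i). With h_i = 1, 1 and divided differences Δ_i = 7, 3, the continuity of p' gives the tridiagonal system
  1·σ_0 + 4·σ_1 + 1·σ_2 = 6(Δ_1 - Δ_0) = -24
Clamped end conditions give two more equations: 2h_0·σ_0 + h_0·σ_1 = 6(Δ_0 - p'(0)) = 12 and h_1·σ_1 + 2h_1·σ_2 = 6(p'(2) - Δ_1) = 12.
Hence σ_0 = 12, σ_1 = -12, σ_2 = 12.
On [1, 2], p'(x) = b_1 + 2c_1·(x - 1) + 3d_1·(x - 1)² with b_1 = Δ_1 - h_1(2σ_1 + σ_2)/6 = 5, c_1 = σ_1/2 = -6, d_1 = (σ_2 - σ_1)/(6h_1) = 4. So p'(1) = 5.

5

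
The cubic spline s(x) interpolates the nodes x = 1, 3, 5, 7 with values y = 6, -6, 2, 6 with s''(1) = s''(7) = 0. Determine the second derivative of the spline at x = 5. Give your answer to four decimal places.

-3.6000

Put σ_i = s'' at the i-th knot. Here h = (2, 2, 2) and Δ = (-6, 4, 2), so the interior equations h_(i-1)·σ_(i-1) + 2(h_(i-1)+h_i)·σ_i + h_i·σ_(i+1) = 6(Δ_i − Δ_(i-1)) read
  2·σ_0 + 8·σ_1 + 2·σ_2 = 6(Δ_1 - Δ_0) = 60
  2·σ_1 + 8·σ_2 + 2·σ_3 = 6(Δ_2 - Δ_1) = -12
Natural end conditions: σ_0 = σ_3 = 0.
Solving the tridiagonal system: σ_0 = 0, σ_1 = 42/5, σ_2 = -18/5, σ_3 = 0.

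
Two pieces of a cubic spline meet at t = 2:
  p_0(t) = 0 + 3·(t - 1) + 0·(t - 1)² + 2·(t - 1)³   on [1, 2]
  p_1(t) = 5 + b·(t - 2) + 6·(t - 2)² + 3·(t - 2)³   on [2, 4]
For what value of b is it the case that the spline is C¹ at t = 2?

p_0'(t) = 3 + 0·(t - 1) + 6·(t - 1)², so p_0'(2) = 9. On the right, p_1'(2) = b, so b = 9.

9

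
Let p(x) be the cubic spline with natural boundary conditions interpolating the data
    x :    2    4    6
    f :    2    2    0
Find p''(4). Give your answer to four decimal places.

-0.7500

Let m_i = p''(x_i). Step sizes h_i = 2, 2; slopes of the chords Δ_i = (y_(i+1) - y_i)/h_i = 0, -1.
  2·m_0 + 8·m_1 + 2·m_2 = 6(Δ_1 - Δ_0) = -6
Natural end conditions: m_0 = m_2 = 0.
Solving the tridiagonal system: m_0 = 0, m_1 = -3/4, m_2 = 0.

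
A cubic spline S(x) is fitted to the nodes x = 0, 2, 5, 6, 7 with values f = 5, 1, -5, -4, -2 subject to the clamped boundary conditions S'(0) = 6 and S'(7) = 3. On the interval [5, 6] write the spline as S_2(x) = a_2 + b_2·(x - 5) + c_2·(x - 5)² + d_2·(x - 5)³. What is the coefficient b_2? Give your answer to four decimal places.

Let M_i = S''(x_i). Step sizes h_i = 2, 3, 1, 1; slopes of the chords Δ_i = (y_(i+1) - y_i)/h_i = -2, -2, 1, 2.
  2·M_0 + 10·M_1 + 3·M_2 = 6(Δ_1 - Δ_0) = 0
  3·M_1 + 8·M_2 + 1·M_3 = 6(Δ_2 - Δ_1) = 18
  1·M_2 + 4·M_3 + 1·M_4 = 6(Δ_3 - Δ_2) = 6
Clamped end conditions give two more equations: 2h_0·M_0 + h_0·M_1 = 6(Δ_0 - S'(0)) = -48 and h_3·M_3 + 2h_3·M_4 = 6(S'(7) - Δ_3) = 6.
Hence M_0 = -616/47, M_1 = 104/47, M_2 = 64/47, M_3 = 22/47, M_4 = 130/47.
On [5, 6], with S_2(x) = a_2 + b_2·(x - 5) + c_2·(x - 5)² + d_2·(x - 5)³: c_2 = M_2/2 = 32/47, d_2 = (M_3 - M_2)/(6h_2) = -7/47, b_2 = Δ_2 - h_2(2M_2 + M_3)/6 = 22/47.

0.4681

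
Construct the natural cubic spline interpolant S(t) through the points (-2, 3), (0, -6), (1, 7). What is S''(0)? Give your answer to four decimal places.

Put M_i = S'' at the i-th knot. Here h = (2, 1) and Δ = (-9/2, 13), so the interior equations h_(i-1)·M_(i-1) + 2(h_(i-1)+h_i)·M_i + h_i·M_(i+1) = 6(Δ_i − Δ_(i-1)) read
  2·M_0 + 6·M_1 + 1·M_2 = 6(Δ_1 - Δ_0) = 105
Natural end conditions: M_0 = M_2 = 0.
Solving the tridiagonal system: M_0 = 0, M_1 = 35/2, M_2 = 0.

17.5000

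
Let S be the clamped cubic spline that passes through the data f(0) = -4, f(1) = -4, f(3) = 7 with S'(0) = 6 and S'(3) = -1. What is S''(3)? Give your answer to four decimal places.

Put M_i = S'' at the i-th knot. Here h = (1, 2) and Δ = (0, 11/2), so the interior equations h_(i-1)·M_(i-1) + 2(h_(i-1)+h_i)·M_i + h_i·M_(i+1) = 6(Δ_i − Δ_(i-1)) read
  1·M_0 + 6·M_1 + 2·M_2 = 6(Δ_1 - Δ_0) = 33
Clamped end conditions give two more equations: 2h_0·M_0 + h_0·M_1 = 6(Δ_0 - S'(0)) = -36 and h_1·M_1 + 2h_1·M_2 = 6(S'(3) - Δ_1) = -39.
Hence M_0 = -155/6, M_1 = 47/3, M_2 = -211/12.

-17.5833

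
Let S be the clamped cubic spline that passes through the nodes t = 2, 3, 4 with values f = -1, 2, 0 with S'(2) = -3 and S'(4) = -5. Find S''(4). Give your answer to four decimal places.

-2.5000

Write m_i for S''(x_i). With h_i = 1, 1 and divided differences Δ_i = 3, -2, the continuity of S' gives the tridiagonal system
  1·m_0 + 4·m_1 + 1·m_2 = 6(Δ_1 - Δ_0) = -30
Clamped end conditions give two more equations: 2h_0·m_0 + h_0·m_1 = 6(Δ_0 - S'(2)) = 36 and h_1·m_1 + 2h_1·m_2 = 6(S'(4) - Δ_1) = -18.
Forward elimination and back-substitution give m_0 = 49/2, m_1 = -13, m_2 = -5/2.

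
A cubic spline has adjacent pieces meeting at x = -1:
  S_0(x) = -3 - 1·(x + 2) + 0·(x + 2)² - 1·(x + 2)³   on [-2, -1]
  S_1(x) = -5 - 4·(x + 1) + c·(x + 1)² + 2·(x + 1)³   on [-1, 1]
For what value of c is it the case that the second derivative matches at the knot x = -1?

S_0''(x) = 0 - 6·(x + 2), so S_0''(-1) = -6. On the right, S_1''(-1) = 2c, so c = -3.

-3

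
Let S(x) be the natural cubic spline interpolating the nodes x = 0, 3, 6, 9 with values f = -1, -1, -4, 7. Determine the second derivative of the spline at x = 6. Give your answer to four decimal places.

Let M_i = S''(x_i). Step sizes h_i = 3, 3, 3; slopes of the chords Δ_i = (y_(i+1) - y_i)/h_i = 0, -1, 11/3.
  3·M_0 + 12·M_1 + 3·M_2 = 6(Δ_1 - Δ_0) = -6
  3·M_1 + 12·M_2 + 3·M_3 = 6(Δ_2 - Δ_1) = 28
Natural end conditions: M_0 = M_3 = 0.
Solving: M_0 = 0, M_1 = -52/45, M_2 = 118/45, M_3 = 0.

2.6222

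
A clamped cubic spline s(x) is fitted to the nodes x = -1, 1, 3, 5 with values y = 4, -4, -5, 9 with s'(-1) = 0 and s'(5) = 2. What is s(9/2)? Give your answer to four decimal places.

6.7719

Put M_i = s'' at the i-th knot. Here h = (2, 2, 2) and Δ = (-4, -1/2, 7), so the interior equations h_(i-1)·M_(i-1) + 2(h_(i-1)+h_i)·M_i + h_i·M_(i+1) = 6(Δ_i − Δ_(i-1)) read
  2·M_0 + 8·M_1 + 2·M_2 = 6(Δ_1 - Δ_0) = 21
  2·M_1 + 8·M_2 + 2·M_3 = 6(Δ_2 - Δ_1) = 45
Clamped end conditions give two more equations: 2h_0·M_0 + h_0·M_1 = 6(Δ_0 - s'(-1)) = -24 and h_2·M_2 + 2h_2·M_3 = 6(s'(5) - Δ_2) = -30.
Solving: M_0 = -217/30, M_1 = 37/15, M_2 = 118/15, M_3 = -343/30.
On [3, 5], s(x) = -5 + 167/30·(x - 3) + 59/15·(x - 3)² - 193/120·(x - 3)³.
With (x - 3) = 3/2: s(9/2) = 2167/320.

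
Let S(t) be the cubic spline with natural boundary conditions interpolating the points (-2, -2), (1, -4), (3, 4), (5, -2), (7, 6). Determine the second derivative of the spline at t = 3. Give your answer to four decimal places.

-8.1831

Let M_i = S''(x_i). Step sizes h_i = 3, 2, 2, 2; slopes of the chords Δ_i = (y_(i+1) - y_i)/h_i = -2/3, 4, -3, 4.
  3·M_0 + 10·M_1 + 2·M_2 = 6(Δ_1 - Δ_0) = 28
  2·M_1 + 8·M_2 + 2·M_3 = 6(Δ_2 - Δ_1) = -42
  2·M_2 + 8·M_3 + 2·M_4 = 6(Δ_3 - Δ_2) = 42
Natural end conditions: M_0 = M_4 = 0.
Hence M_0 = 0, M_1 = 315/71, M_2 = -581/71, M_3 = 518/71, M_4 = 0.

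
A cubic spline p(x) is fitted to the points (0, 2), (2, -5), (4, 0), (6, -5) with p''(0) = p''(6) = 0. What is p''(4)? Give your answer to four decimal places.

-5.2000

Put M_i = p'' at the i-th knot. Here h = (2, 2, 2) and Δ = (-7/2, 5/2, -5/2), so the interior equations h_(i-1)·M_(i-1) + 2(h_(i-1)+h_i)·M_i + h_i·M_(i+1) = 6(Δ_i − Δ_(i-1)) read
  2·M_0 + 8·M_1 + 2·M_2 = 6(Δ_1 - Δ_0) = 36
  2·M_1 + 8·M_2 + 2·M_3 = 6(Δ_2 - Δ_1) = -30
Natural end conditions: M_0 = M_3 = 0.
Forward elimination and back-substitution give M_0 = 0, M_1 = 29/5, M_2 = -26/5, M_3 = 0.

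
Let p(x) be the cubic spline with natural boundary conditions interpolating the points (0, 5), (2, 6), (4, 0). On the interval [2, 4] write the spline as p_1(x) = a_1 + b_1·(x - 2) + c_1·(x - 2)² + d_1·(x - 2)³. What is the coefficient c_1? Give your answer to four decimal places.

-1.3125

Let M_i = p''(x_i). Step sizes h_i = 2, 2; slopes of the chords Δ_i = (y_(i+1) - y_i)/h_i = 1/2, -3.
  2·M_0 + 8·M_1 + 2·M_2 = 6(Δ_1 - Δ_0) = -21
Natural end conditions: M_0 = M_2 = 0.
Solving: M_0 = 0, M_1 = -21/8, M_2 = 0.
On [2, 4], with p_1(x) = a_1 + b_1·(x - 2) + c_1·(x - 2)² + d_1·(x - 2)³: c_1 = M_1/2 = -21/16, d_1 = (M_2 - M_1)/(6h_1) = 7/32, b_1 = Δ_1 - h_1(2M_1 + M_2)/6 = -5/4.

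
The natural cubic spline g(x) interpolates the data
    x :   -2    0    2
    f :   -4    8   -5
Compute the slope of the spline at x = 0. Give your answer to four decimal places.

With m_i denoting the second derivative at x_i, h_i = 2, 2, and Δ_i = (y_(i+1) − y_i)/h_i = 6, -13/2:
  2·m_0 + 8·m_1 + 2·m_2 = 6(Δ_1 - Δ_0) = -75
Natural end conditions: m_0 = m_2 = 0.
Hence m_0 = 0, m_1 = -75/8, m_2 = 0.
On [0, 2], g'(x) = b_1 + 2c_1·x + 3d_1·x² with b_1 = Δ_1 - h_1(2m_1 + m_2)/6 = -1/4, c_1 = m_1/2 = -75/16, d_1 = (m_2 - m_1)/(6h_1) = 25/32. So g'(0) = -1/4.

-0.2500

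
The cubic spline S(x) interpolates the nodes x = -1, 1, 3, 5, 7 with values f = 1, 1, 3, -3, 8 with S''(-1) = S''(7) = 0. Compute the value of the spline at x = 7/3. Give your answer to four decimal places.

3.2646

Write M_i for S''(x_i). With h_i = 2, 2, 2, 2 and divided differences Δ_i = 0, 1, -3, 11/2, the continuity of S' gives the tridiagonal system
  2·M_0 + 8·M_1 + 2·M_2 = 6(Δ_1 - Δ_0) = 6
  2·M_1 + 8·M_2 + 2·M_3 = 6(Δ_2 - Δ_1) = -24
  2·M_2 + 8·M_3 + 2·M_4 = 6(Δ_3 - Δ_2) = 51
Natural end conditions: M_0 = M_4 = 0.
Solving the tridiagonal system: M_0 = 0, M_1 = 237/112, M_2 = -153/28, M_3 = 867/112, M_4 = 0.
On [1, 3], S(x) = 1 + 79/56·(x - 1) + 237/224·(x - 1)² - 283/448·(x - 1)³.
With (x - 1) = 4/3: S(7/3) = 617/189.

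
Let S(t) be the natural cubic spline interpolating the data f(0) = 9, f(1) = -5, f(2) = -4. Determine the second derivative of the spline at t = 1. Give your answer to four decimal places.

22.5000

Put M_i = S'' at the i-th knot. Here h = (1, 1) and Δ = (-14, 1), so the interior equations h_(i-1)·M_(i-1) + 2(h_(i-1)+h_i)·M_i + h_i·M_(i+1) = 6(Δ_i − Δ_(i-1)) read
  1·M_0 + 4·M_1 + 1·M_2 = 6(Δ_1 - Δ_0) = 90
Natural end conditions: M_0 = M_2 = 0.
Forward elimination and back-substitution give M_0 = 0, M_1 = 45/2, M_2 = 0.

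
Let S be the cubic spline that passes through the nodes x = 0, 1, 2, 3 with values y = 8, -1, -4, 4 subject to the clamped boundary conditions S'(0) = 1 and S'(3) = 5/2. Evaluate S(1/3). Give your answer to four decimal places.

Put σ_i = S'' at the i-th knot. Here h = (1, 1, 1) and Δ = (-9, -3, 8), so the interior equations h_(i-1)·σ_(i-1) + 2(h_(i-1)+h_i)·σ_i + h_i·σ_(i+1) = 6(Δ_i − Δ_(i-1)) read
  1·σ_0 + 4·σ_1 + 1·σ_2 = 6(Δ_1 - Δ_0) = 36
  1·σ_1 + 4·σ_2 + 1·σ_3 = 6(Δ_2 - Δ_1) = 66
Clamped end conditions give two more equations: 2h_0·σ_0 + h_0·σ_1 = 6(Δ_0 - S'(0)) = -60 and h_2·σ_2 + 2h_2·σ_3 = 6(S'(3) - Δ_2) = -33.
Solving: σ_0 = -183/5, σ_1 = 66/5, σ_2 = 99/5, σ_3 = -132/5.
On [0, 1], S(x) = 8 + 1·x - 183/10·x² + 83/10·x³.
With x = 1/3: S(1/3) = 892/135.

6.6074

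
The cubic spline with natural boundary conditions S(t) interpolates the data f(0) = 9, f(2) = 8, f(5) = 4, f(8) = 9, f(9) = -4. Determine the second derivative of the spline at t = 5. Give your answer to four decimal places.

With σ_i denoting the second derivative at x_i, h_i = 2, 3, 3, 1, and Δ_i = (y_(i+1) − y_i)/h_i = -1/2, -4/3, 5/3, -13:
  2·σ_0 + 10·σ_1 + 3·σ_2 = 6(Δ_1 - Δ_0) = -5
  3·σ_1 + 12·σ_2 + 3·σ_3 = 6(Δ_2 - Δ_1) = 18
  3·σ_2 + 8·σ_3 + 1·σ_4 = 6(Δ_3 - Δ_2) = -88
Natural end conditions: σ_0 = σ_4 = 0.
Solving the tridiagonal system: σ_0 = 0, σ_1 = -79/38, σ_2 = 100/19, σ_3 = -493/38, σ_4 = 0.

5.2632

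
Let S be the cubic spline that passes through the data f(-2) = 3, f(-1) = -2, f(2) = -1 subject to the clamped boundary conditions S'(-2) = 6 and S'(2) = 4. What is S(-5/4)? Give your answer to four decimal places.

Put M_i = S'' at the i-th knot. Here h = (1, 3) and Δ = (-5, 1/3), so the interior equations h_(i-1)·M_(i-1) + 2(h_(i-1)+h_i)·M_i + h_i·M_(i+1) = 6(Δ_i − Δ_(i-1)) read
  1·M_0 + 8·M_1 + 3·M_2 = 6(Δ_1 - Δ_0) = 32
Clamped end conditions give two more equations: 2h_0·M_0 + h_0·M_1 = 6(Δ_0 - S'(-2)) = -66 and h_1·M_1 + 2h_1·M_2 = 6(S'(2) - Δ_1) = 22.
Hence M_0 = -75/2, M_1 = 9, M_2 = -5/6.
On [-2, -1], S(t) = 3 + 6·(t + 2) - 75/4·(t + 2)² + 31/4·(t + 2)³.
With (t + 2) = 3/4: S(-5/4) = 57/256.

0.2227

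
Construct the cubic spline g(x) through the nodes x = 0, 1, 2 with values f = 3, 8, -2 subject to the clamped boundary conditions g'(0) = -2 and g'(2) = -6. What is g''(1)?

Put M_i = g'' at the i-th knot. Here h = (1, 1) and Δ = (5, -10), so the interior equations h_(i-1)·M_(i-1) + 2(h_(i-1)+h_i)·M_i + h_i·M_(i+1) = 6(Δ_i − Δ_(i-1)) read
  1·M_0 + 4·M_1 + 1·M_2 = 6(Δ_1 - Δ_0) = -90
Clamped end conditions give two more equations: 2h_0·M_0 + h_0·M_1 = 6(Δ_0 - g'(0)) = 42 and h_1·M_1 + 2h_1·M_2 = 6(g'(2) - Δ_1) = 24.
Forward elimination and back-substitution give M_0 = 83/2, M_1 = -41, M_2 = 65/2.

-41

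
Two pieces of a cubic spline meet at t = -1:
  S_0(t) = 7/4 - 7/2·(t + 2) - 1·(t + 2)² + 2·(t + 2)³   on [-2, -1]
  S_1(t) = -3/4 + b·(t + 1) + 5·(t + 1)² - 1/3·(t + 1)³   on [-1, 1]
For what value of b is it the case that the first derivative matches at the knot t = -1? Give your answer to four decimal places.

S_0'(t) = -7/2 - 2·(t + 2) + 6·(t + 2)², so S_0'(-1) = 1/2. On the right, S_1'(-1) = b, so b = 1/2.

0.5000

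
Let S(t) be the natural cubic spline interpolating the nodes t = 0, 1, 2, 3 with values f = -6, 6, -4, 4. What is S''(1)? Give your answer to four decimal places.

Put M_i = S'' at the i-th knot. Here h = (1, 1, 1) and Δ = (12, -10, 8), so the interior equations h_(i-1)·M_(i-1) + 2(h_(i-1)+h_i)·M_i + h_i·M_(i+1) = 6(Δ_i − Δ_(i-1)) read
  1·M_0 + 4·M_1 + 1·M_2 = 6(Δ_1 - Δ_0) = -132
  1·M_1 + 4·M_2 + 1·M_3 = 6(Δ_2 - Δ_1) = 108
Natural end conditions: M_0 = M_3 = 0.
Hence M_0 = 0, M_1 = -212/5, M_2 = 188/5, M_3 = 0.

-42.4000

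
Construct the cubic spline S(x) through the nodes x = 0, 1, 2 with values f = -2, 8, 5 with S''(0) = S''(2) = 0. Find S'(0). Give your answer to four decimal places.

With M_i denoting the second derivative at x_i, h_i = 1, 1, and Δ_i = (y_(i+1) − y_i)/h_i = 10, -3:
  1·M_0 + 4·M_1 + 1·M_2 = 6(Δ_1 - Δ_0) = -78
Natural end conditions: M_0 = M_2 = 0.
Solving: M_0 = 0, M_1 = -39/2, M_2 = 0.
On [0, 1], S'(x) = b_0 + 2c_0·x + 3d_0·x² with b_0 = Δ_0 - h_0(2M_0 + M_1)/6 = 53/4, c_0 = M_0/2 = 0, d_0 = (M_1 - M_0)/(6h_0) = -13/4. So S'(0) = 53/4.

13.2500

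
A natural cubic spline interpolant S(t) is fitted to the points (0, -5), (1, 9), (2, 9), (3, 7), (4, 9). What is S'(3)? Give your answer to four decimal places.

Let σ_i = S''(x_i). Step sizes h_i = 1, 1, 1, 1; slopes of the chords Δ_i = (y_(i+1) - y_i)/h_i = 14, 0, -2, 2.
  1·σ_0 + 4·σ_1 + 1·σ_2 = 6(Δ_1 - Δ_0) = -84
  1·σ_1 + 4·σ_2 + 1·σ_3 = 6(Δ_2 - Δ_1) = -12
  1·σ_2 + 4·σ_3 + 1·σ_4 = 6(Δ_3 - Δ_2) = 24
Natural end conditions: σ_0 = σ_4 = 0.
Solving: σ_0 = 0, σ_1 = -297/14, σ_2 = 6/7, σ_3 = 81/14, σ_4 = 0.
On [3, 4], S'(t) = b_3 + 2c_3·(t - 3) + 3d_3·(t - 3)² with b_3 = Δ_3 - h_3(2σ_3 + σ_4)/6 = 1/14, c_3 = σ_3/2 = 81/28, d_3 = (σ_4 - σ_3)/(6h_3) = -27/28. So S'(3) = 1/14.

0.0714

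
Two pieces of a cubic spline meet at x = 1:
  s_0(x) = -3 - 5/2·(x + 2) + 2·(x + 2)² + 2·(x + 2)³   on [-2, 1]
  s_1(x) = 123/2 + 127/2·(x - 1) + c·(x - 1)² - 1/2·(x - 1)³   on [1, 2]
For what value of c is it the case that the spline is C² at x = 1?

20

s_0''(x) = 4 + 12·(x + 2), so s_0''(1) = 40. On the right, s_1''(1) = 2c, so c = 20.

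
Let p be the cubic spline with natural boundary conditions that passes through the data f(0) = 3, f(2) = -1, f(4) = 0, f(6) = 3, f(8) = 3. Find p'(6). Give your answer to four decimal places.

0.8571

With σ_i denoting the second derivative at x_i, h_i = 2, 2, 2, 2, and Δ_i = (y_(i+1) − y_i)/h_i = -2, 1/2, 3/2, 0:
  2·σ_0 + 8·σ_1 + 2·σ_2 = 6(Δ_1 - Δ_0) = 15
  2·σ_1 + 8·σ_2 + 2·σ_3 = 6(Δ_2 - Δ_1) = 6
  2·σ_2 + 8·σ_3 + 2·σ_4 = 6(Δ_3 - Δ_2) = -9
Natural end conditions: σ_0 = σ_4 = 0.
Hence σ_0 = 0, σ_1 = 12/7, σ_2 = 9/14, σ_3 = -9/7, σ_4 = 0.
On [6, 8], p'(x) = b_3 + 2c_3·(x - 6) + 3d_3·(x - 6)² with b_3 = Δ_3 - h_3(2σ_3 + σ_4)/6 = 6/7, c_3 = σ_3/2 = -9/14, d_3 = (σ_4 - σ_3)/(6h_3) = 3/28. So p'(6) = 6/7.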